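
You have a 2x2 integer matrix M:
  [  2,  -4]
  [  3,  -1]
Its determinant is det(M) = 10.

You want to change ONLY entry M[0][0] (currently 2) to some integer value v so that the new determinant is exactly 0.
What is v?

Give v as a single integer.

Answer: 12

Derivation:
det is linear in entry M[0][0]: det = old_det + (v - 2) * C_00
Cofactor C_00 = -1
Want det = 0: 10 + (v - 2) * -1 = 0
  (v - 2) = -10 / -1 = 10
  v = 2 + (10) = 12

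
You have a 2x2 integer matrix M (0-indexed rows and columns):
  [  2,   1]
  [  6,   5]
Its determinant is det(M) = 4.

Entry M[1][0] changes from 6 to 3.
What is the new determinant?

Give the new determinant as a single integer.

det is linear in row 1: changing M[1][0] by delta changes det by delta * cofactor(1,0).
Cofactor C_10 = (-1)^(1+0) * minor(1,0) = -1
Entry delta = 3 - 6 = -3
Det delta = -3 * -1 = 3
New det = 4 + 3 = 7

Answer: 7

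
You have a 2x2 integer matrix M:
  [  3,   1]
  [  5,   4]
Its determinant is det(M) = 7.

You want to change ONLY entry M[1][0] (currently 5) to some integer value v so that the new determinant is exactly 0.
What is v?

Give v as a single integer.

det is linear in entry M[1][0]: det = old_det + (v - 5) * C_10
Cofactor C_10 = -1
Want det = 0: 7 + (v - 5) * -1 = 0
  (v - 5) = -7 / -1 = 7
  v = 5 + (7) = 12

Answer: 12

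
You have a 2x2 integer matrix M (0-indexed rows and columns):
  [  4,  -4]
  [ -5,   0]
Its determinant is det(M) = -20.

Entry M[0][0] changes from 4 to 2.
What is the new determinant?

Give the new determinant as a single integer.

det is linear in row 0: changing M[0][0] by delta changes det by delta * cofactor(0,0).
Cofactor C_00 = (-1)^(0+0) * minor(0,0) = 0
Entry delta = 2 - 4 = -2
Det delta = -2 * 0 = 0
New det = -20 + 0 = -20

Answer: -20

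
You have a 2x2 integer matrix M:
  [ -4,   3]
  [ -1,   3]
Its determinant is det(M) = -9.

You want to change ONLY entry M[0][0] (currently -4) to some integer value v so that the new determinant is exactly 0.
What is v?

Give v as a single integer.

Answer: -1

Derivation:
det is linear in entry M[0][0]: det = old_det + (v - -4) * C_00
Cofactor C_00 = 3
Want det = 0: -9 + (v - -4) * 3 = 0
  (v - -4) = 9 / 3 = 3
  v = -4 + (3) = -1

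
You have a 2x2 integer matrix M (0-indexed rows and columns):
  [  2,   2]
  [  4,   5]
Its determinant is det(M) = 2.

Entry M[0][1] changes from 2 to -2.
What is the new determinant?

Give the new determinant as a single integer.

Answer: 18

Derivation:
det is linear in row 0: changing M[0][1] by delta changes det by delta * cofactor(0,1).
Cofactor C_01 = (-1)^(0+1) * minor(0,1) = -4
Entry delta = -2 - 2 = -4
Det delta = -4 * -4 = 16
New det = 2 + 16 = 18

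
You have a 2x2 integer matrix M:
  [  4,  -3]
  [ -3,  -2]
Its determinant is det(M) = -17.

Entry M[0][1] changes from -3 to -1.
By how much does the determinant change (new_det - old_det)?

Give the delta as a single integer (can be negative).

Cofactor C_01 = 3
Entry delta = -1 - -3 = 2
Det delta = entry_delta * cofactor = 2 * 3 = 6

Answer: 6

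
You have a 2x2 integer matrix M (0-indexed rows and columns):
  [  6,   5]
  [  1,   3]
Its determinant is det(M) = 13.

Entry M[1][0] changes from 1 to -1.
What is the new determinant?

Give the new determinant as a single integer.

det is linear in row 1: changing M[1][0] by delta changes det by delta * cofactor(1,0).
Cofactor C_10 = (-1)^(1+0) * minor(1,0) = -5
Entry delta = -1 - 1 = -2
Det delta = -2 * -5 = 10
New det = 13 + 10 = 23

Answer: 23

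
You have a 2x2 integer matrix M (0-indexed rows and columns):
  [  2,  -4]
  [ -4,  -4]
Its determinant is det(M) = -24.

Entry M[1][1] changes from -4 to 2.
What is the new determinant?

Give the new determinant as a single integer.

det is linear in row 1: changing M[1][1] by delta changes det by delta * cofactor(1,1).
Cofactor C_11 = (-1)^(1+1) * minor(1,1) = 2
Entry delta = 2 - -4 = 6
Det delta = 6 * 2 = 12
New det = -24 + 12 = -12

Answer: -12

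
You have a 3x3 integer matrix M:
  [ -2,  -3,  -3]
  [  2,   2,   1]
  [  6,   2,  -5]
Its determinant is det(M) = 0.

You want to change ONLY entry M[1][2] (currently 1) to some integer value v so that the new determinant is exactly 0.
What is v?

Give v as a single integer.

Answer: 1

Derivation:
det is linear in entry M[1][2]: det = old_det + (v - 1) * C_12
Cofactor C_12 = -14
Want det = 0: 0 + (v - 1) * -14 = 0
  (v - 1) = 0 / -14 = 0
  v = 1 + (0) = 1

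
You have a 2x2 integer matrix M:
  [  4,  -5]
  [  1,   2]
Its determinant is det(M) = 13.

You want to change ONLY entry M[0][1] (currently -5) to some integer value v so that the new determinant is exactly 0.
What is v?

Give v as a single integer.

det is linear in entry M[0][1]: det = old_det + (v - -5) * C_01
Cofactor C_01 = -1
Want det = 0: 13 + (v - -5) * -1 = 0
  (v - -5) = -13 / -1 = 13
  v = -5 + (13) = 8

Answer: 8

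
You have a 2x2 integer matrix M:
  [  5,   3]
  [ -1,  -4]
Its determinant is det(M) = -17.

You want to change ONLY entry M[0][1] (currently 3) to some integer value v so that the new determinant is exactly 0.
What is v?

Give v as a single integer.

Answer: 20

Derivation:
det is linear in entry M[0][1]: det = old_det + (v - 3) * C_01
Cofactor C_01 = 1
Want det = 0: -17 + (v - 3) * 1 = 0
  (v - 3) = 17 / 1 = 17
  v = 3 + (17) = 20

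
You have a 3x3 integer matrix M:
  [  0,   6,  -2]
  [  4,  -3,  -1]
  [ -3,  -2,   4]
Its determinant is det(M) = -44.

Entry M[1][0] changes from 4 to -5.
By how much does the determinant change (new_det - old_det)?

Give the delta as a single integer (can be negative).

Answer: 180

Derivation:
Cofactor C_10 = -20
Entry delta = -5 - 4 = -9
Det delta = entry_delta * cofactor = -9 * -20 = 180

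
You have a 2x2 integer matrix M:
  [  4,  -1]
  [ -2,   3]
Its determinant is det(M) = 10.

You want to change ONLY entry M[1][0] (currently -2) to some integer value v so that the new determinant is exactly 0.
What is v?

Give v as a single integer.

det is linear in entry M[1][0]: det = old_det + (v - -2) * C_10
Cofactor C_10 = 1
Want det = 0: 10 + (v - -2) * 1 = 0
  (v - -2) = -10 / 1 = -10
  v = -2 + (-10) = -12

Answer: -12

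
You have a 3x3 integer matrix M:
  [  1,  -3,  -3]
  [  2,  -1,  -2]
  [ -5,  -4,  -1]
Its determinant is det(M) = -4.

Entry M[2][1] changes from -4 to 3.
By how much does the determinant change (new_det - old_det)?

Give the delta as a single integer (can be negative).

Answer: -28

Derivation:
Cofactor C_21 = -4
Entry delta = 3 - -4 = 7
Det delta = entry_delta * cofactor = 7 * -4 = -28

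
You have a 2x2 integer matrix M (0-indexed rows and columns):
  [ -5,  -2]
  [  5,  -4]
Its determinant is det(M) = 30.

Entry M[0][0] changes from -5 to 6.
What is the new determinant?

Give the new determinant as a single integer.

Answer: -14

Derivation:
det is linear in row 0: changing M[0][0] by delta changes det by delta * cofactor(0,0).
Cofactor C_00 = (-1)^(0+0) * minor(0,0) = -4
Entry delta = 6 - -5 = 11
Det delta = 11 * -4 = -44
New det = 30 + -44 = -14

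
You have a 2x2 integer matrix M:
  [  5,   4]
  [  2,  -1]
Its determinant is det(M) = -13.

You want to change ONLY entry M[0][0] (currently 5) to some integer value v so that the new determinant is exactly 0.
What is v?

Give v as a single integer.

Answer: -8

Derivation:
det is linear in entry M[0][0]: det = old_det + (v - 5) * C_00
Cofactor C_00 = -1
Want det = 0: -13 + (v - 5) * -1 = 0
  (v - 5) = 13 / -1 = -13
  v = 5 + (-13) = -8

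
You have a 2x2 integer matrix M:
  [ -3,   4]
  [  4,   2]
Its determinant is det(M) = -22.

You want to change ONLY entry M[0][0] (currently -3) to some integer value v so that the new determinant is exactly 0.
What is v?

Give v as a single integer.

Answer: 8

Derivation:
det is linear in entry M[0][0]: det = old_det + (v - -3) * C_00
Cofactor C_00 = 2
Want det = 0: -22 + (v - -3) * 2 = 0
  (v - -3) = 22 / 2 = 11
  v = -3 + (11) = 8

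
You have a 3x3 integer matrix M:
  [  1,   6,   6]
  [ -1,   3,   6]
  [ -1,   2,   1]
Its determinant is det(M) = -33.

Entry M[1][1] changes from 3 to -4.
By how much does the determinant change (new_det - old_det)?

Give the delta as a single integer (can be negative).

Answer: -49

Derivation:
Cofactor C_11 = 7
Entry delta = -4 - 3 = -7
Det delta = entry_delta * cofactor = -7 * 7 = -49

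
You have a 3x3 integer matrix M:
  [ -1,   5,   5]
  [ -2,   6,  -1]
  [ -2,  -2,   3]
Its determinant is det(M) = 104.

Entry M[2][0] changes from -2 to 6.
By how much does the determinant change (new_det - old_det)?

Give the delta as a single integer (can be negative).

Cofactor C_20 = -35
Entry delta = 6 - -2 = 8
Det delta = entry_delta * cofactor = 8 * -35 = -280

Answer: -280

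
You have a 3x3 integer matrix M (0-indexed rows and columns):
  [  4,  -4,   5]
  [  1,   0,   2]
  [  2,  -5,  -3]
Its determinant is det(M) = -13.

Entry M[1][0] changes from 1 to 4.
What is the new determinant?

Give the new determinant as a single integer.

det is linear in row 1: changing M[1][0] by delta changes det by delta * cofactor(1,0).
Cofactor C_10 = (-1)^(1+0) * minor(1,0) = -37
Entry delta = 4 - 1 = 3
Det delta = 3 * -37 = -111
New det = -13 + -111 = -124

Answer: -124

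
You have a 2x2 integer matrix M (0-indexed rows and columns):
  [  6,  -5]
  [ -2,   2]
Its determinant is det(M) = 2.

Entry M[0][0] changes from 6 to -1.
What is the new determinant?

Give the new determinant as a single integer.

det is linear in row 0: changing M[0][0] by delta changes det by delta * cofactor(0,0).
Cofactor C_00 = (-1)^(0+0) * minor(0,0) = 2
Entry delta = -1 - 6 = -7
Det delta = -7 * 2 = -14
New det = 2 + -14 = -12

Answer: -12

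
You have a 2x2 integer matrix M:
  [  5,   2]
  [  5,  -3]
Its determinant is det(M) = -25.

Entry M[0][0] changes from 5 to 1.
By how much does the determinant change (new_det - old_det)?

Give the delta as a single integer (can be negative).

Answer: 12

Derivation:
Cofactor C_00 = -3
Entry delta = 1 - 5 = -4
Det delta = entry_delta * cofactor = -4 * -3 = 12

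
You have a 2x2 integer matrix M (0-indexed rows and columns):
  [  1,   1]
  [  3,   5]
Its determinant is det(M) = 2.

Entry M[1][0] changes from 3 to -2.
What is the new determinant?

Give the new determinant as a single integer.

det is linear in row 1: changing M[1][0] by delta changes det by delta * cofactor(1,0).
Cofactor C_10 = (-1)^(1+0) * minor(1,0) = -1
Entry delta = -2 - 3 = -5
Det delta = -5 * -1 = 5
New det = 2 + 5 = 7

Answer: 7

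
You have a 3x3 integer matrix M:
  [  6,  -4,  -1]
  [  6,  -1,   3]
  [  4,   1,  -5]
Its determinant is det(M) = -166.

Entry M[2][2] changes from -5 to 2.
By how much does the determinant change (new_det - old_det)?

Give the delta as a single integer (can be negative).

Cofactor C_22 = 18
Entry delta = 2 - -5 = 7
Det delta = entry_delta * cofactor = 7 * 18 = 126

Answer: 126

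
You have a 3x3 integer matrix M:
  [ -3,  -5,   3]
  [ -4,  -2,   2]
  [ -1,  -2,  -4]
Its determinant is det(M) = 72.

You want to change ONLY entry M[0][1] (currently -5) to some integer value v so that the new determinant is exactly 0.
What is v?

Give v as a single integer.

Answer: -1

Derivation:
det is linear in entry M[0][1]: det = old_det + (v - -5) * C_01
Cofactor C_01 = -18
Want det = 0: 72 + (v - -5) * -18 = 0
  (v - -5) = -72 / -18 = 4
  v = -5 + (4) = -1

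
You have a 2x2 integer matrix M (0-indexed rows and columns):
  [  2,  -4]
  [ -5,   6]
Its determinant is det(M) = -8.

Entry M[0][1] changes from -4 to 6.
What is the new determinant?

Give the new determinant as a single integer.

det is linear in row 0: changing M[0][1] by delta changes det by delta * cofactor(0,1).
Cofactor C_01 = (-1)^(0+1) * minor(0,1) = 5
Entry delta = 6 - -4 = 10
Det delta = 10 * 5 = 50
New det = -8 + 50 = 42

Answer: 42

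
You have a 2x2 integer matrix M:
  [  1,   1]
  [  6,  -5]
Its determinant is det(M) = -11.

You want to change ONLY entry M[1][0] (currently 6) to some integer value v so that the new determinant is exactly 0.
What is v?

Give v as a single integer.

Answer: -5

Derivation:
det is linear in entry M[1][0]: det = old_det + (v - 6) * C_10
Cofactor C_10 = -1
Want det = 0: -11 + (v - 6) * -1 = 0
  (v - 6) = 11 / -1 = -11
  v = 6 + (-11) = -5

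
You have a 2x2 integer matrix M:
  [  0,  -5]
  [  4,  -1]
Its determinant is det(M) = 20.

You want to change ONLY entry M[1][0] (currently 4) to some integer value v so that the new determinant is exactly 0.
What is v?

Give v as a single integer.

Answer: 0

Derivation:
det is linear in entry M[1][0]: det = old_det + (v - 4) * C_10
Cofactor C_10 = 5
Want det = 0: 20 + (v - 4) * 5 = 0
  (v - 4) = -20 / 5 = -4
  v = 4 + (-4) = 0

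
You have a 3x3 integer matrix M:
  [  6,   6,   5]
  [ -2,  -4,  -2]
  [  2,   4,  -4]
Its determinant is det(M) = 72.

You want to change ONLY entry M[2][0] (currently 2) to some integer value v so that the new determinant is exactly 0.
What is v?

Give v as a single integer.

det is linear in entry M[2][0]: det = old_det + (v - 2) * C_20
Cofactor C_20 = 8
Want det = 0: 72 + (v - 2) * 8 = 0
  (v - 2) = -72 / 8 = -9
  v = 2 + (-9) = -7

Answer: -7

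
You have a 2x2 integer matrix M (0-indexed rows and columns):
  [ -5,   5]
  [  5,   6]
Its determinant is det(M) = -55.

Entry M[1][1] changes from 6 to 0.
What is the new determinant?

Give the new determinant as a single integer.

Answer: -25

Derivation:
det is linear in row 1: changing M[1][1] by delta changes det by delta * cofactor(1,1).
Cofactor C_11 = (-1)^(1+1) * minor(1,1) = -5
Entry delta = 0 - 6 = -6
Det delta = -6 * -5 = 30
New det = -55 + 30 = -25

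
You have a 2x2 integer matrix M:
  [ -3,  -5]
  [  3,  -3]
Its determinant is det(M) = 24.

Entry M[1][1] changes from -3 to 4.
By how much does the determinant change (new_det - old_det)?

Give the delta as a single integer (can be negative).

Cofactor C_11 = -3
Entry delta = 4 - -3 = 7
Det delta = entry_delta * cofactor = 7 * -3 = -21

Answer: -21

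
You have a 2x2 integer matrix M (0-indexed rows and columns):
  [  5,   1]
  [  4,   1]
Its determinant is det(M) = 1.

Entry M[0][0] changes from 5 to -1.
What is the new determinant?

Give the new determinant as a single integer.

Answer: -5

Derivation:
det is linear in row 0: changing M[0][0] by delta changes det by delta * cofactor(0,0).
Cofactor C_00 = (-1)^(0+0) * minor(0,0) = 1
Entry delta = -1 - 5 = -6
Det delta = -6 * 1 = -6
New det = 1 + -6 = -5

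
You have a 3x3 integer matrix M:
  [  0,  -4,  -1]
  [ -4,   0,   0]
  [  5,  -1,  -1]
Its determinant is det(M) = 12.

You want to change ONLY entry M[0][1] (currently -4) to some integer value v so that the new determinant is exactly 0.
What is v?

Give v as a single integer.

Answer: -1

Derivation:
det is linear in entry M[0][1]: det = old_det + (v - -4) * C_01
Cofactor C_01 = -4
Want det = 0: 12 + (v - -4) * -4 = 0
  (v - -4) = -12 / -4 = 3
  v = -4 + (3) = -1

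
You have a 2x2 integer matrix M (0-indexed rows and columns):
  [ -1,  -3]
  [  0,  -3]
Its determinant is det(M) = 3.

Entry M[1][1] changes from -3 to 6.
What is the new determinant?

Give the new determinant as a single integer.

det is linear in row 1: changing M[1][1] by delta changes det by delta * cofactor(1,1).
Cofactor C_11 = (-1)^(1+1) * minor(1,1) = -1
Entry delta = 6 - -3 = 9
Det delta = 9 * -1 = -9
New det = 3 + -9 = -6

Answer: -6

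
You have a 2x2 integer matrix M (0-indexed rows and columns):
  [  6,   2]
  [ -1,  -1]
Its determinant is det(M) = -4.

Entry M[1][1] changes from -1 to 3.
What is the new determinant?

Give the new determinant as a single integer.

Answer: 20

Derivation:
det is linear in row 1: changing M[1][1] by delta changes det by delta * cofactor(1,1).
Cofactor C_11 = (-1)^(1+1) * minor(1,1) = 6
Entry delta = 3 - -1 = 4
Det delta = 4 * 6 = 24
New det = -4 + 24 = 20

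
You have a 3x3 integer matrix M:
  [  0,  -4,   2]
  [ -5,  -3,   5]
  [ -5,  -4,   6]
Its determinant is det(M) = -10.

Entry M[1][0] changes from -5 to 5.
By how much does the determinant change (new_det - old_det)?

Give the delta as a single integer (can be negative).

Cofactor C_10 = 16
Entry delta = 5 - -5 = 10
Det delta = entry_delta * cofactor = 10 * 16 = 160

Answer: 160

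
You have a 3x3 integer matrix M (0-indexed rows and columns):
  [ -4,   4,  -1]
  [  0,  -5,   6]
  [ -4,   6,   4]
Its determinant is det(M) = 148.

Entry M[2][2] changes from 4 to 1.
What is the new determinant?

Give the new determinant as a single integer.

det is linear in row 2: changing M[2][2] by delta changes det by delta * cofactor(2,2).
Cofactor C_22 = (-1)^(2+2) * minor(2,2) = 20
Entry delta = 1 - 4 = -3
Det delta = -3 * 20 = -60
New det = 148 + -60 = 88

Answer: 88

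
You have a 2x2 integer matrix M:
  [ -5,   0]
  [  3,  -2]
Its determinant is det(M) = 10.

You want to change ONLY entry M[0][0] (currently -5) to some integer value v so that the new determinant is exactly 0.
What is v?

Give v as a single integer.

Answer: 0

Derivation:
det is linear in entry M[0][0]: det = old_det + (v - -5) * C_00
Cofactor C_00 = -2
Want det = 0: 10 + (v - -5) * -2 = 0
  (v - -5) = -10 / -2 = 5
  v = -5 + (5) = 0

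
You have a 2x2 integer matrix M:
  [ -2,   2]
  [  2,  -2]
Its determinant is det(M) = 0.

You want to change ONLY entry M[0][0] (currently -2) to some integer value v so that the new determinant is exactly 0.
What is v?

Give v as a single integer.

det is linear in entry M[0][0]: det = old_det + (v - -2) * C_00
Cofactor C_00 = -2
Want det = 0: 0 + (v - -2) * -2 = 0
  (v - -2) = 0 / -2 = 0
  v = -2 + (0) = -2

Answer: -2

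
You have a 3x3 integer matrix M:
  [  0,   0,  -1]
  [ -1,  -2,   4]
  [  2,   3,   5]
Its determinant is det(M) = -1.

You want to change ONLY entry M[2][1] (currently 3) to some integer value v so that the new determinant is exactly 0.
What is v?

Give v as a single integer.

Answer: 4

Derivation:
det is linear in entry M[2][1]: det = old_det + (v - 3) * C_21
Cofactor C_21 = 1
Want det = 0: -1 + (v - 3) * 1 = 0
  (v - 3) = 1 / 1 = 1
  v = 3 + (1) = 4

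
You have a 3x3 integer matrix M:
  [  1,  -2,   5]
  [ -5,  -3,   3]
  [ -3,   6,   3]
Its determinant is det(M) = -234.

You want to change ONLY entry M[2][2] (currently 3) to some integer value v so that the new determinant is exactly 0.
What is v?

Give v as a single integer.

Answer: -15

Derivation:
det is linear in entry M[2][2]: det = old_det + (v - 3) * C_22
Cofactor C_22 = -13
Want det = 0: -234 + (v - 3) * -13 = 0
  (v - 3) = 234 / -13 = -18
  v = 3 + (-18) = -15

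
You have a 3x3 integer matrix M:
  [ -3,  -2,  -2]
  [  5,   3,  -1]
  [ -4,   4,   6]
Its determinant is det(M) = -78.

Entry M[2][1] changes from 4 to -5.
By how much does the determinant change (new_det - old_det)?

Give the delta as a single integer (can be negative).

Answer: 117

Derivation:
Cofactor C_21 = -13
Entry delta = -5 - 4 = -9
Det delta = entry_delta * cofactor = -9 * -13 = 117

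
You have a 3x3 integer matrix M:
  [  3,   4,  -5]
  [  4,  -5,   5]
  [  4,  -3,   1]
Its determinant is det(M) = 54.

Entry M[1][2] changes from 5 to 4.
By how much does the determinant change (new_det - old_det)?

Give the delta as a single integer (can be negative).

Cofactor C_12 = 25
Entry delta = 4 - 5 = -1
Det delta = entry_delta * cofactor = -1 * 25 = -25

Answer: -25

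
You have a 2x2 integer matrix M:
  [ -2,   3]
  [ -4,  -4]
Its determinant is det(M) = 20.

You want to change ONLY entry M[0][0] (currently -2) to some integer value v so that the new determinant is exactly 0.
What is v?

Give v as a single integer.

Answer: 3

Derivation:
det is linear in entry M[0][0]: det = old_det + (v - -2) * C_00
Cofactor C_00 = -4
Want det = 0: 20 + (v - -2) * -4 = 0
  (v - -2) = -20 / -4 = 5
  v = -2 + (5) = 3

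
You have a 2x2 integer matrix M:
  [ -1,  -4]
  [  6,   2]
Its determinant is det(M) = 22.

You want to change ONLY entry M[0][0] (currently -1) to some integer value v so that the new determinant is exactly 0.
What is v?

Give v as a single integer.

Answer: -12

Derivation:
det is linear in entry M[0][0]: det = old_det + (v - -1) * C_00
Cofactor C_00 = 2
Want det = 0: 22 + (v - -1) * 2 = 0
  (v - -1) = -22 / 2 = -11
  v = -1 + (-11) = -12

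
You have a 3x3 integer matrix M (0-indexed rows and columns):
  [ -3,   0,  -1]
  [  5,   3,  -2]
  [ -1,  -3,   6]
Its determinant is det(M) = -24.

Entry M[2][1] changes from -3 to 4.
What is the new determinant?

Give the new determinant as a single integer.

det is linear in row 2: changing M[2][1] by delta changes det by delta * cofactor(2,1).
Cofactor C_21 = (-1)^(2+1) * minor(2,1) = -11
Entry delta = 4 - -3 = 7
Det delta = 7 * -11 = -77
New det = -24 + -77 = -101

Answer: -101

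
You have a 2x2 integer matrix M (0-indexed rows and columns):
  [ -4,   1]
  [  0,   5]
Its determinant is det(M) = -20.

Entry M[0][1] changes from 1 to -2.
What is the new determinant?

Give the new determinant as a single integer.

det is linear in row 0: changing M[0][1] by delta changes det by delta * cofactor(0,1).
Cofactor C_01 = (-1)^(0+1) * minor(0,1) = 0
Entry delta = -2 - 1 = -3
Det delta = -3 * 0 = 0
New det = -20 + 0 = -20

Answer: -20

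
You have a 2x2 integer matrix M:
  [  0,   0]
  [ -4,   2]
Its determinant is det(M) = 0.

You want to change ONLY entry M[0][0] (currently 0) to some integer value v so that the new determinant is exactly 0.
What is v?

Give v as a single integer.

det is linear in entry M[0][0]: det = old_det + (v - 0) * C_00
Cofactor C_00 = 2
Want det = 0: 0 + (v - 0) * 2 = 0
  (v - 0) = 0 / 2 = 0
  v = 0 + (0) = 0

Answer: 0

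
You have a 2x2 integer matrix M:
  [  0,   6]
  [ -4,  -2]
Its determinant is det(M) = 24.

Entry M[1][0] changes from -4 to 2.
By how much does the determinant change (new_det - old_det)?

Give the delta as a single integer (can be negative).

Cofactor C_10 = -6
Entry delta = 2 - -4 = 6
Det delta = entry_delta * cofactor = 6 * -6 = -36

Answer: -36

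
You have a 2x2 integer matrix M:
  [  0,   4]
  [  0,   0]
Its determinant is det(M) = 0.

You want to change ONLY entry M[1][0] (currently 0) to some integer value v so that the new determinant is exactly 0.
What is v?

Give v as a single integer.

det is linear in entry M[1][0]: det = old_det + (v - 0) * C_10
Cofactor C_10 = -4
Want det = 0: 0 + (v - 0) * -4 = 0
  (v - 0) = 0 / -4 = 0
  v = 0 + (0) = 0

Answer: 0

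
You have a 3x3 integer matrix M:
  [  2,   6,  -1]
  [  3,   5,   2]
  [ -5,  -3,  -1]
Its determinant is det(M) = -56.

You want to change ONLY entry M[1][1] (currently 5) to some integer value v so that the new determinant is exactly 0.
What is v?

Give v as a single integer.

Answer: -3

Derivation:
det is linear in entry M[1][1]: det = old_det + (v - 5) * C_11
Cofactor C_11 = -7
Want det = 0: -56 + (v - 5) * -7 = 0
  (v - 5) = 56 / -7 = -8
  v = 5 + (-8) = -3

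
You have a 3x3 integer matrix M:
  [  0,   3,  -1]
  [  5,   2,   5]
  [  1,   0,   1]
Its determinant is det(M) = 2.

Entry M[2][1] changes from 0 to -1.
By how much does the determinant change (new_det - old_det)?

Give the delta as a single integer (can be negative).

Answer: 5

Derivation:
Cofactor C_21 = -5
Entry delta = -1 - 0 = -1
Det delta = entry_delta * cofactor = -1 * -5 = 5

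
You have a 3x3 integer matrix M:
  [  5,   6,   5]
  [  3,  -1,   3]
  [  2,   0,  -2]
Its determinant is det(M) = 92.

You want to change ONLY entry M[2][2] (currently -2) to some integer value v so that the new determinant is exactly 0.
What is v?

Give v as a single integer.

det is linear in entry M[2][2]: det = old_det + (v - -2) * C_22
Cofactor C_22 = -23
Want det = 0: 92 + (v - -2) * -23 = 0
  (v - -2) = -92 / -23 = 4
  v = -2 + (4) = 2

Answer: 2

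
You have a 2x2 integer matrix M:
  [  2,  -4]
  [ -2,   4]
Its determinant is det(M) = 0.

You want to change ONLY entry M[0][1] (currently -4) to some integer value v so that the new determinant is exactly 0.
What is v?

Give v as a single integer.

det is linear in entry M[0][1]: det = old_det + (v - -4) * C_01
Cofactor C_01 = 2
Want det = 0: 0 + (v - -4) * 2 = 0
  (v - -4) = 0 / 2 = 0
  v = -4 + (0) = -4

Answer: -4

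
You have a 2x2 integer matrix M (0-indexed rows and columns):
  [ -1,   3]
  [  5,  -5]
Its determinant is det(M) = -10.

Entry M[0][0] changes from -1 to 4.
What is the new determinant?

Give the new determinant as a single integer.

det is linear in row 0: changing M[0][0] by delta changes det by delta * cofactor(0,0).
Cofactor C_00 = (-1)^(0+0) * minor(0,0) = -5
Entry delta = 4 - -1 = 5
Det delta = 5 * -5 = -25
New det = -10 + -25 = -35

Answer: -35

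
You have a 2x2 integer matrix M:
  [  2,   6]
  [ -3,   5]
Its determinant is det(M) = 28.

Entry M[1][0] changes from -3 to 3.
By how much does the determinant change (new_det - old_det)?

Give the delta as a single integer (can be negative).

Answer: -36

Derivation:
Cofactor C_10 = -6
Entry delta = 3 - -3 = 6
Det delta = entry_delta * cofactor = 6 * -6 = -36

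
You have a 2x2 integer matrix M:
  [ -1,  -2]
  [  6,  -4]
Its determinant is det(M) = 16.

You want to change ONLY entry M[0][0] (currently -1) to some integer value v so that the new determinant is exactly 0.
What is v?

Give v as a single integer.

det is linear in entry M[0][0]: det = old_det + (v - -1) * C_00
Cofactor C_00 = -4
Want det = 0: 16 + (v - -1) * -4 = 0
  (v - -1) = -16 / -4 = 4
  v = -1 + (4) = 3

Answer: 3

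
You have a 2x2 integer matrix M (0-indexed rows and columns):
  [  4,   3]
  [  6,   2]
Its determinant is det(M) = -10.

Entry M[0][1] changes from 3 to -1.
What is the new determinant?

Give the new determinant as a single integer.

Answer: 14

Derivation:
det is linear in row 0: changing M[0][1] by delta changes det by delta * cofactor(0,1).
Cofactor C_01 = (-1)^(0+1) * minor(0,1) = -6
Entry delta = -1 - 3 = -4
Det delta = -4 * -6 = 24
New det = -10 + 24 = 14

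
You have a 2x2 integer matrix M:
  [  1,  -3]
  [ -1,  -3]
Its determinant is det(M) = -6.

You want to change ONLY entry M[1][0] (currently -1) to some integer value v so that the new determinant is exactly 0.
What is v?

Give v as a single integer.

det is linear in entry M[1][0]: det = old_det + (v - -1) * C_10
Cofactor C_10 = 3
Want det = 0: -6 + (v - -1) * 3 = 0
  (v - -1) = 6 / 3 = 2
  v = -1 + (2) = 1

Answer: 1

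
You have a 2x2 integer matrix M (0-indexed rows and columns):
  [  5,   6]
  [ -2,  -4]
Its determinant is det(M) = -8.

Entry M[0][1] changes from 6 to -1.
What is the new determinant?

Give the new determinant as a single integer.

Answer: -22

Derivation:
det is linear in row 0: changing M[0][1] by delta changes det by delta * cofactor(0,1).
Cofactor C_01 = (-1)^(0+1) * minor(0,1) = 2
Entry delta = -1 - 6 = -7
Det delta = -7 * 2 = -14
New det = -8 + -14 = -22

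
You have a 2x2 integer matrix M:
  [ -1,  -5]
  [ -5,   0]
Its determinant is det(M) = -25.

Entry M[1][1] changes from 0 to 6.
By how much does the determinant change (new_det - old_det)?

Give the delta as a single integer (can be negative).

Cofactor C_11 = -1
Entry delta = 6 - 0 = 6
Det delta = entry_delta * cofactor = 6 * -1 = -6

Answer: -6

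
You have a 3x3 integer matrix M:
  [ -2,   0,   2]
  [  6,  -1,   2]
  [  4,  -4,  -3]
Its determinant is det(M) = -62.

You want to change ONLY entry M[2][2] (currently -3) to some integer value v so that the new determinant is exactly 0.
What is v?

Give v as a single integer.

det is linear in entry M[2][2]: det = old_det + (v - -3) * C_22
Cofactor C_22 = 2
Want det = 0: -62 + (v - -3) * 2 = 0
  (v - -3) = 62 / 2 = 31
  v = -3 + (31) = 28

Answer: 28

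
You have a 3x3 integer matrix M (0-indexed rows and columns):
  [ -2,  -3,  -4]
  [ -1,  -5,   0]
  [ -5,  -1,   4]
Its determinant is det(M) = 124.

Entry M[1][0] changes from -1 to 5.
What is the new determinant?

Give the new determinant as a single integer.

det is linear in row 1: changing M[1][0] by delta changes det by delta * cofactor(1,0).
Cofactor C_10 = (-1)^(1+0) * minor(1,0) = 16
Entry delta = 5 - -1 = 6
Det delta = 6 * 16 = 96
New det = 124 + 96 = 220

Answer: 220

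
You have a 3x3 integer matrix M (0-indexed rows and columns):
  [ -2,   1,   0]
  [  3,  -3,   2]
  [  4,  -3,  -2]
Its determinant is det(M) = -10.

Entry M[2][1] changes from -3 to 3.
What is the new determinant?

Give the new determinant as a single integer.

det is linear in row 2: changing M[2][1] by delta changes det by delta * cofactor(2,1).
Cofactor C_21 = (-1)^(2+1) * minor(2,1) = 4
Entry delta = 3 - -3 = 6
Det delta = 6 * 4 = 24
New det = -10 + 24 = 14

Answer: 14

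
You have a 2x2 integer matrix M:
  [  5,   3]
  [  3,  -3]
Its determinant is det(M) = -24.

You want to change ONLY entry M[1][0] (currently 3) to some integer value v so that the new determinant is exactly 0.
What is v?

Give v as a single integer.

Answer: -5

Derivation:
det is linear in entry M[1][0]: det = old_det + (v - 3) * C_10
Cofactor C_10 = -3
Want det = 0: -24 + (v - 3) * -3 = 0
  (v - 3) = 24 / -3 = -8
  v = 3 + (-8) = -5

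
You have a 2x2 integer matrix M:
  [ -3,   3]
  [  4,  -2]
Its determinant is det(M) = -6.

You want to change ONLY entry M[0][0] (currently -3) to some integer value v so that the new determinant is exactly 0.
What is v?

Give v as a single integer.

Answer: -6

Derivation:
det is linear in entry M[0][0]: det = old_det + (v - -3) * C_00
Cofactor C_00 = -2
Want det = 0: -6 + (v - -3) * -2 = 0
  (v - -3) = 6 / -2 = -3
  v = -3 + (-3) = -6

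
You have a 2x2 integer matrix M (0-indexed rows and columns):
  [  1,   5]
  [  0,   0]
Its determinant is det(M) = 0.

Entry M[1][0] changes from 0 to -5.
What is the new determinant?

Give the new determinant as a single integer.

det is linear in row 1: changing M[1][0] by delta changes det by delta * cofactor(1,0).
Cofactor C_10 = (-1)^(1+0) * minor(1,0) = -5
Entry delta = -5 - 0 = -5
Det delta = -5 * -5 = 25
New det = 0 + 25 = 25

Answer: 25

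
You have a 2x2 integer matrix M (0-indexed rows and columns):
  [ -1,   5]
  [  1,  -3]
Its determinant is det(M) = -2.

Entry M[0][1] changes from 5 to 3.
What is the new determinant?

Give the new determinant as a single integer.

det is linear in row 0: changing M[0][1] by delta changes det by delta * cofactor(0,1).
Cofactor C_01 = (-1)^(0+1) * minor(0,1) = -1
Entry delta = 3 - 5 = -2
Det delta = -2 * -1 = 2
New det = -2 + 2 = 0

Answer: 0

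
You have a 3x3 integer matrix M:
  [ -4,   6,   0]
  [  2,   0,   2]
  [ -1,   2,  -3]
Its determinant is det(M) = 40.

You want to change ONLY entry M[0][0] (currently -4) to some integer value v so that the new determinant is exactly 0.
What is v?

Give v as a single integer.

Answer: 6

Derivation:
det is linear in entry M[0][0]: det = old_det + (v - -4) * C_00
Cofactor C_00 = -4
Want det = 0: 40 + (v - -4) * -4 = 0
  (v - -4) = -40 / -4 = 10
  v = -4 + (10) = 6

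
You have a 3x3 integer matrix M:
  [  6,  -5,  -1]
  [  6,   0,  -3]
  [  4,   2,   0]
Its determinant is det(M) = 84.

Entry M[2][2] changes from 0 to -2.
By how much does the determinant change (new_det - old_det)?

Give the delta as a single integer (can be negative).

Cofactor C_22 = 30
Entry delta = -2 - 0 = -2
Det delta = entry_delta * cofactor = -2 * 30 = -60

Answer: -60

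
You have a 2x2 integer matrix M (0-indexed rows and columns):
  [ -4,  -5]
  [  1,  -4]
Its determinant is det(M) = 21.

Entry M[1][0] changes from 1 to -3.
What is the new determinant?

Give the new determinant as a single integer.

det is linear in row 1: changing M[1][0] by delta changes det by delta * cofactor(1,0).
Cofactor C_10 = (-1)^(1+0) * minor(1,0) = 5
Entry delta = -3 - 1 = -4
Det delta = -4 * 5 = -20
New det = 21 + -20 = 1

Answer: 1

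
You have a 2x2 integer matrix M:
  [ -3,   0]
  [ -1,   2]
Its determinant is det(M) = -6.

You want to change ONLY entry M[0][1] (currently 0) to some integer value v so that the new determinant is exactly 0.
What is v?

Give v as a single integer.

det is linear in entry M[0][1]: det = old_det + (v - 0) * C_01
Cofactor C_01 = 1
Want det = 0: -6 + (v - 0) * 1 = 0
  (v - 0) = 6 / 1 = 6
  v = 0 + (6) = 6

Answer: 6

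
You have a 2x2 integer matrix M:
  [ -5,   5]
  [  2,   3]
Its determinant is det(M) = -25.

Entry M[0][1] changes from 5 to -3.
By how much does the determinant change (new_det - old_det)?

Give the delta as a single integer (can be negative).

Cofactor C_01 = -2
Entry delta = -3 - 5 = -8
Det delta = entry_delta * cofactor = -8 * -2 = 16

Answer: 16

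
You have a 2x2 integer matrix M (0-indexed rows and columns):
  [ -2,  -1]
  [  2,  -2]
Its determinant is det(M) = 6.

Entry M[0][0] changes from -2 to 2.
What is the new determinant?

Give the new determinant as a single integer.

Answer: -2

Derivation:
det is linear in row 0: changing M[0][0] by delta changes det by delta * cofactor(0,0).
Cofactor C_00 = (-1)^(0+0) * minor(0,0) = -2
Entry delta = 2 - -2 = 4
Det delta = 4 * -2 = -8
New det = 6 + -8 = -2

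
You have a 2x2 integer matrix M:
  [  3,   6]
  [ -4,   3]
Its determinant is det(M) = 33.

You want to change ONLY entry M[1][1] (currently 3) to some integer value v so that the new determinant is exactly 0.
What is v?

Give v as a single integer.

Answer: -8

Derivation:
det is linear in entry M[1][1]: det = old_det + (v - 3) * C_11
Cofactor C_11 = 3
Want det = 0: 33 + (v - 3) * 3 = 0
  (v - 3) = -33 / 3 = -11
  v = 3 + (-11) = -8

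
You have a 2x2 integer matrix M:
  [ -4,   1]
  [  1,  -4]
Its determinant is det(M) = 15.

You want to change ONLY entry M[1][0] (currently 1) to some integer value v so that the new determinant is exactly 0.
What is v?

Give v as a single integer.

det is linear in entry M[1][0]: det = old_det + (v - 1) * C_10
Cofactor C_10 = -1
Want det = 0: 15 + (v - 1) * -1 = 0
  (v - 1) = -15 / -1 = 15
  v = 1 + (15) = 16

Answer: 16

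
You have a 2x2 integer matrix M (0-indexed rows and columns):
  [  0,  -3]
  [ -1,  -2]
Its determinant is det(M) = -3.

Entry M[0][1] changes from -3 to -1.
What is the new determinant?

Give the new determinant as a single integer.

det is linear in row 0: changing M[0][1] by delta changes det by delta * cofactor(0,1).
Cofactor C_01 = (-1)^(0+1) * minor(0,1) = 1
Entry delta = -1 - -3 = 2
Det delta = 2 * 1 = 2
New det = -3 + 2 = -1

Answer: -1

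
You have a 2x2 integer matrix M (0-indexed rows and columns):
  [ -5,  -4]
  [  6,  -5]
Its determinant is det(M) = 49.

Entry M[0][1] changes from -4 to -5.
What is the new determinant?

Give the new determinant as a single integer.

det is linear in row 0: changing M[0][1] by delta changes det by delta * cofactor(0,1).
Cofactor C_01 = (-1)^(0+1) * minor(0,1) = -6
Entry delta = -5 - -4 = -1
Det delta = -1 * -6 = 6
New det = 49 + 6 = 55

Answer: 55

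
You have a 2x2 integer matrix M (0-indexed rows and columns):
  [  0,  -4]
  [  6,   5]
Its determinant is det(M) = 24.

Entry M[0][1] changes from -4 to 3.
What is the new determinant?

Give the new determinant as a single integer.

Answer: -18

Derivation:
det is linear in row 0: changing M[0][1] by delta changes det by delta * cofactor(0,1).
Cofactor C_01 = (-1)^(0+1) * minor(0,1) = -6
Entry delta = 3 - -4 = 7
Det delta = 7 * -6 = -42
New det = 24 + -42 = -18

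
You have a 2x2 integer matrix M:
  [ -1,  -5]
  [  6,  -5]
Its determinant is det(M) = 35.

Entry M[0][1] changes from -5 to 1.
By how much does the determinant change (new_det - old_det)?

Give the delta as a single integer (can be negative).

Cofactor C_01 = -6
Entry delta = 1 - -5 = 6
Det delta = entry_delta * cofactor = 6 * -6 = -36

Answer: -36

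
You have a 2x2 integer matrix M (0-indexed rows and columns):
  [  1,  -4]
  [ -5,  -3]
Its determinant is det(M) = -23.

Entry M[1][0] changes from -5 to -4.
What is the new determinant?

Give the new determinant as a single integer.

Answer: -19

Derivation:
det is linear in row 1: changing M[1][0] by delta changes det by delta * cofactor(1,0).
Cofactor C_10 = (-1)^(1+0) * minor(1,0) = 4
Entry delta = -4 - -5 = 1
Det delta = 1 * 4 = 4
New det = -23 + 4 = -19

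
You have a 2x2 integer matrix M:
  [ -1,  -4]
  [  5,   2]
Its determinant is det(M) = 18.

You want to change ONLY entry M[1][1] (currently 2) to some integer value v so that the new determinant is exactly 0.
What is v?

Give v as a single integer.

det is linear in entry M[1][1]: det = old_det + (v - 2) * C_11
Cofactor C_11 = -1
Want det = 0: 18 + (v - 2) * -1 = 0
  (v - 2) = -18 / -1 = 18
  v = 2 + (18) = 20

Answer: 20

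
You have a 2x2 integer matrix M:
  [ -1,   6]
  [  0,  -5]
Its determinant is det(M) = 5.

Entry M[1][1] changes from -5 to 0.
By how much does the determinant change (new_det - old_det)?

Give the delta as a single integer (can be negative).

Answer: -5

Derivation:
Cofactor C_11 = -1
Entry delta = 0 - -5 = 5
Det delta = entry_delta * cofactor = 5 * -1 = -5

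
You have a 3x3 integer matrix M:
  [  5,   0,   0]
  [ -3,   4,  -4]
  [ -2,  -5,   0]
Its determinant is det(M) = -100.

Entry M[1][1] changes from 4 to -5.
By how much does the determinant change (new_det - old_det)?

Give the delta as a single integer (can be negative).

Answer: 0

Derivation:
Cofactor C_11 = 0
Entry delta = -5 - 4 = -9
Det delta = entry_delta * cofactor = -9 * 0 = 0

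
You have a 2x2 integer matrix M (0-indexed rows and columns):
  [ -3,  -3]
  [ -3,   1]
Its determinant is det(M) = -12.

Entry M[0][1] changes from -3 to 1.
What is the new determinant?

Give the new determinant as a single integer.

Answer: 0

Derivation:
det is linear in row 0: changing M[0][1] by delta changes det by delta * cofactor(0,1).
Cofactor C_01 = (-1)^(0+1) * minor(0,1) = 3
Entry delta = 1 - -3 = 4
Det delta = 4 * 3 = 12
New det = -12 + 12 = 0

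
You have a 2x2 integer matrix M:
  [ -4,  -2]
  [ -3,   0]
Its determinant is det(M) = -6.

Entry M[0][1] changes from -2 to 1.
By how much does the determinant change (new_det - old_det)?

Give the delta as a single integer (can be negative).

Answer: 9

Derivation:
Cofactor C_01 = 3
Entry delta = 1 - -2 = 3
Det delta = entry_delta * cofactor = 3 * 3 = 9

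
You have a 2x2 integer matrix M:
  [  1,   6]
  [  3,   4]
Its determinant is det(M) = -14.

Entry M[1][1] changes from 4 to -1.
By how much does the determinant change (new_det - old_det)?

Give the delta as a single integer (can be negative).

Answer: -5

Derivation:
Cofactor C_11 = 1
Entry delta = -1 - 4 = -5
Det delta = entry_delta * cofactor = -5 * 1 = -5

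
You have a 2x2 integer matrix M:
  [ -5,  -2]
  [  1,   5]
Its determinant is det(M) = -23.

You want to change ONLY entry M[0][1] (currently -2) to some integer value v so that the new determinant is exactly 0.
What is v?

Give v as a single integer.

det is linear in entry M[0][1]: det = old_det + (v - -2) * C_01
Cofactor C_01 = -1
Want det = 0: -23 + (v - -2) * -1 = 0
  (v - -2) = 23 / -1 = -23
  v = -2 + (-23) = -25

Answer: -25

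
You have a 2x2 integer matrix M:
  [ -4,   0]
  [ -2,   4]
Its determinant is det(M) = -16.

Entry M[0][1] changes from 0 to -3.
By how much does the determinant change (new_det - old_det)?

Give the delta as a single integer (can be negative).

Answer: -6

Derivation:
Cofactor C_01 = 2
Entry delta = -3 - 0 = -3
Det delta = entry_delta * cofactor = -3 * 2 = -6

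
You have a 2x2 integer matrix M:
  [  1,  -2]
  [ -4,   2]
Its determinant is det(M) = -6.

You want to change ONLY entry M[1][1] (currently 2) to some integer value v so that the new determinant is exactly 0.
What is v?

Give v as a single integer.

det is linear in entry M[1][1]: det = old_det + (v - 2) * C_11
Cofactor C_11 = 1
Want det = 0: -6 + (v - 2) * 1 = 0
  (v - 2) = 6 / 1 = 6
  v = 2 + (6) = 8

Answer: 8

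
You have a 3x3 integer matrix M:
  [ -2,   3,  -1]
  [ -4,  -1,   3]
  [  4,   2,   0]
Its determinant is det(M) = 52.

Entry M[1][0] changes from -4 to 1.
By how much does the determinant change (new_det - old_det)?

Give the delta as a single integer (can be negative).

Answer: -10

Derivation:
Cofactor C_10 = -2
Entry delta = 1 - -4 = 5
Det delta = entry_delta * cofactor = 5 * -2 = -10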